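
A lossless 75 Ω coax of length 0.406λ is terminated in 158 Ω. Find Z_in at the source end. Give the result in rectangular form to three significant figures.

Z_in ≈ 76.5 + j57.7 Ω

βl = 2π × 0.406 = 146°
tan(βl) = tan(146°) = -0.67
Z_in = Z_0·(Z_L + jZ_0·tanβl)/(Z_0 + jZ_L·tanβl)
     = 75·(158 − j50.3)/(75 − j106)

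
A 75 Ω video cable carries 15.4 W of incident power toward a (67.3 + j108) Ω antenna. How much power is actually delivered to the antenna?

|Γ| = |(-7.7 + j108)/(142.3 + j108)| = 0.606
|Γ|² = 0.367
P_refl = |Γ|²·P_inc = 5.66 W, P_del = (1 − |Γ|²)·P_inc = 9.74 W

P_delivered ≈ 9.74 W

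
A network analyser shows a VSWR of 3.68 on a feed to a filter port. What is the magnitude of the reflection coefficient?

|Γ| ≈ 0.573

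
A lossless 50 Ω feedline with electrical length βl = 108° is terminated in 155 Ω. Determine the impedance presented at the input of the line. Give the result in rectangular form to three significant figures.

tan(βl) = tan(108°) = -3.08
Z_in = Z_0·(Z_L + jZ_0·tanβl)/(Z_0 + jZ_L·tanβl)
     = 50·(155 − j154)/(50 − j477)

Z_in ≈ 17.6 + j14.4 Ω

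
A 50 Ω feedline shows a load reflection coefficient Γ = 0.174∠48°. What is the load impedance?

Z_L = Z_0·(1 + Γ)/(1 − Γ) = 50·(1.12 + j0.129)/(0.884 − j0.129)

Z_L ≈ 60.8 + j16.2 Ω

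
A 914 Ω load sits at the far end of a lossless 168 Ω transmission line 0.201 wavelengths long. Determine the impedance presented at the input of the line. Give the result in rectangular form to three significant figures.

βl = 2π × 0.201 = 72.4°
tan(βl) = tan(72.4°) = 3.14
Z_in = Z_0·(Z_L + jZ_0·tanβl)/(Z_0 + jZ_L·tanβl)
     = 168·(914 + j528)/(168 + j2870)

Z_in ≈ 33.9 − j51.4 Ω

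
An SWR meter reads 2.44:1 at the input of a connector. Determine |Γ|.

|Γ| = (S − 1)/(S + 1) = (2.44 − 1)/(2.44 + 1) = 1.44/3.44

|Γ| ≈ 0.419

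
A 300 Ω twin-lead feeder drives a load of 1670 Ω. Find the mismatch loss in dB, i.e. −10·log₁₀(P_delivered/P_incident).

mismatch loss ≈ 2.87 dB

Γ = (1670 − 300)/(1670 + 300) = 0.695
|Γ|² = 0.484, so P_del/P_inc = 1 − |Γ|² = 0.516
ML = −10·log₁₀(1 − |Γ|²)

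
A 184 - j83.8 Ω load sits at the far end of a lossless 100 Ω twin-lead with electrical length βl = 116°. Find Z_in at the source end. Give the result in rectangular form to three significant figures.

Z_in ≈ 64.9 + j61.1 Ω

tan(βl) = tan(116°) = -2.05
Z_in = Z_0·(Z_L + jZ_0·tanβl)/(Z_0 + jZ_L·tanβl)
     = 100·(184 − j289)/(-71.8 − j377)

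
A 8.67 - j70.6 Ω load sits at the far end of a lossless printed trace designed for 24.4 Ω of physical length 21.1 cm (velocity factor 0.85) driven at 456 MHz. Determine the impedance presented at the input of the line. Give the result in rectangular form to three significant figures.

λ = v/f = 0.85·c / 456 MHz = 0.559 m
βl = 2π·l/λ = 2π × 0.377 = 136°
tan(βl) = tan(136°) = -0.971
Z_in = Z_0·(Z_L + jZ_0·tanβl)/(Z_0 + jZ_L·tanβl)
     = 24.4·(8.67 − j94.3)/(-44.2 − j8.42)

Z_in ≈ 4.96 + j51.1 Ω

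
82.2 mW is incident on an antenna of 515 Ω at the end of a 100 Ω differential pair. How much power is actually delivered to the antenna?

Γ = (515 − 100)/(515 + 100) = 0.675
|Γ|² = 0.455
P_refl = |Γ|²·P_inc = 37.4 mW, P_del = (1 − |Γ|²)·P_inc = 44.8 mW

P_delivered ≈ 44.8 mW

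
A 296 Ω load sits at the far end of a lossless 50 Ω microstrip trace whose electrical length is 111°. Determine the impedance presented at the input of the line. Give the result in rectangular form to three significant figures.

Z_in ≈ 9.65 + j18.6 Ω

tan(βl) = tan(111°) = -2.61
Z_in = Z_0·(Z_L + jZ_0·tanβl)/(Z_0 + jZ_L·tanβl)
     = 50·(296 − j130)/(50 − j771)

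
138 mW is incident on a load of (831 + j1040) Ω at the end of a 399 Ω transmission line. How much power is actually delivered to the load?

|Γ| = |(432 + j1040)/(1230 + j1040)| = 0.699
|Γ|² = 0.489
P_refl = |Γ|²·P_inc = 67.5 mW, P_del = (1 − |Γ|²)·P_inc = 70.5 mW

P_delivered ≈ 70.5 mW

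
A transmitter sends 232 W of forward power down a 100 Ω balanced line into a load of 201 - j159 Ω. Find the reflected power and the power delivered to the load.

|Γ| = |(101 − j159)/(301 − j159)| = 0.553
|Γ|² = 0.306
P_refl = |Γ|²·P_inc = 71 W, P_del = (1 − |Γ|²)·P_inc = 161 W

P_reflected ≈ 71 W; P_delivered ≈ 161 W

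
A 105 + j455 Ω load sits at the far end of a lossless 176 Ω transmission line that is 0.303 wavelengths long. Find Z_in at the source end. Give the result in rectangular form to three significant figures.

βl = 2π × 0.303 = 109°
tan(βl) = tan(109°) = -2.89
Z_in = Z_0·(Z_L + jZ_0·tanβl)/(Z_0 + jZ_L·tanβl)
     = 176·(105 − j53.8)/(1490 − j304)

Z_in ≈ 13.1 − j3.68 Ω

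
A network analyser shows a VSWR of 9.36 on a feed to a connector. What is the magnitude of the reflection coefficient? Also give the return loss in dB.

|Γ| ≈ 0.807; return loss ≈ 1.86 dB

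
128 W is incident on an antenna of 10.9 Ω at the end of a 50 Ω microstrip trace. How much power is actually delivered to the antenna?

Γ = (10.9 − 50)/(10.9 + 50) = -0.642
|Γ|² = 0.412
P_refl = |Γ|²·P_inc = 52.8 W, P_del = (1 − |Γ|²)·P_inc = 75.2 W

P_delivered ≈ 75.2 W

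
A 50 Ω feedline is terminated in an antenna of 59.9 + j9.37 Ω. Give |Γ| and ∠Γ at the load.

Γ ≈ 0.124 ∠ 38.6°

Γ = (Z_L − Z_0)/(Z_L + Z_0) = (9.9 + j9.37)/(109.9 + j9.37)
|Γ| = 13.6/110 = 0.124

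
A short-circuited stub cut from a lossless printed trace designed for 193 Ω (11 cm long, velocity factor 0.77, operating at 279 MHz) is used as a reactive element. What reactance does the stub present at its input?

X_in ≈ 213 Ω (inductive)

λ = v/f = 0.77·c / 279 MHz = 0.828 m
βl = 2π·l/λ = 2π × 0.133 = 47.8°
tan(βl) = 1.1
For a short-circuited stub, Z_in = jZ_0·tan(βl)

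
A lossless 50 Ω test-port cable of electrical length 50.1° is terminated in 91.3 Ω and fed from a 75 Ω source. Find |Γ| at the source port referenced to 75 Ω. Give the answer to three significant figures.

|Γ| ≈ 0.378

tan(βl) = 1.2
Z_in = Z_0·(Z_L + jZ_0·tanβl)/(Z_0 + jZ_L·tanβl) = 38.5 − j24.2 Ω
Γ_s = (Z_in − Z_s)/(Z_in + Z_s) = (-36.5 − j24.2)/(113 − j24.2), |Γ_s| = 0.378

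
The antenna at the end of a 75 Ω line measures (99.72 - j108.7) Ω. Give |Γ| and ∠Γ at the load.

Γ ≈ 0.542 ∠ -45.3°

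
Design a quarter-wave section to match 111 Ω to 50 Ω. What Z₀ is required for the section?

Z_qwt ≈ 74.5 Ω

Z_qwt = √(Z_0·R_L) = √(50 × 111) = √5550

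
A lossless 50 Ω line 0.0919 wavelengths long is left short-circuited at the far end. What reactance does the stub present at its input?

βl = 2π × 0.0919 = 33.1°
tan(βl) = 0.651
For a short-circuited stub, Z_in = jZ_0·tan(βl)

X_in ≈ 32.6 Ω (inductive)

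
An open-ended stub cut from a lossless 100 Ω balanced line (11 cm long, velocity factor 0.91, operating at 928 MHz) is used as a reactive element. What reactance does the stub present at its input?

λ = v/f = 0.91·c / 928 MHz = 0.294 m
βl = 2π·l/λ = 2π × 0.374 = 135°
tan(βl) = -1.01
For an open-ended stub, Z_in = −jZ_0·cot(βl) = −jZ_0/tan(βl)

X_in ≈ 98.7 Ω (inductive)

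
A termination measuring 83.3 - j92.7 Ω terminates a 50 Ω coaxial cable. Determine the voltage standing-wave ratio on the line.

VSWR ≈ 4.08

Γ = (Z_L − Z_0)/(Z_L + Z_0) = (33.3 − j92.7)/(133.3 − j92.7)
|Γ| = 98.5/162 = 0.607
VSWR = (1 + |Γ|)/(1 − |Γ|) = 1.61/0.393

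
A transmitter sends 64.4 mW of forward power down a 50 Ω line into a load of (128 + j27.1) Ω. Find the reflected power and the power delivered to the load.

P_reflected ≈ 13.5 mW; P_delivered ≈ 50.9 mW

|Γ| = |(78 + j27.1)/(178 + j27.1)| = 0.459
|Γ|² = 0.21
P_refl = |Γ|²·P_inc = 13.5 mW, P_del = (1 − |Γ|²)·P_inc = 50.9 mW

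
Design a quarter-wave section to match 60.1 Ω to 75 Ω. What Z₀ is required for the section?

Z_qwt = √(Z_0·R_L) = √(75 × 60.1) = √4508

Z_qwt ≈ 67.1 Ω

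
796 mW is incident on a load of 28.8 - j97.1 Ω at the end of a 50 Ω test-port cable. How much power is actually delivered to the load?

|Γ| = |(-21.2 − j97.1)/(78.8 − j97.1)| = 0.795
|Γ|² = 0.632
P_refl = |Γ|²·P_inc = 503 mW, P_del = (1 − |Γ|²)·P_inc = 293 mW

P_delivered ≈ 293 mW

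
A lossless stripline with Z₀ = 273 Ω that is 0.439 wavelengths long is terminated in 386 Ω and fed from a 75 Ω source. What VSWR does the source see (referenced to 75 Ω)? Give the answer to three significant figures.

βl = 2π × 0.439 = 158°
tan(βl) = -0.403
Z_in = Z_0·(Z_L + jZ_0·tanβl)/(Z_0 + jZ_L·tanβl) = 339 + j83 Ω
Γ_s = (Z_in − Z_s)/(Z_in + Z_s) = (264 + j83)/(414 + j83), |Γ_s| = 0.655
VSWR = (1 + |Γ_s|)/(1 − |Γ_s|)

VSWR ≈ 4.8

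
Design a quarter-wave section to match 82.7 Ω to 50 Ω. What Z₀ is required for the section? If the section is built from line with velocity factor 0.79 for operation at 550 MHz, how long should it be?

Z_qwt = √(Z_0·R_L) = √(50 × 82.7) = √4135
λ = 0.79·c/f = 0.431 m, so l = λ/4 = 0.108 m

Z_qwt ≈ 64.3 Ω; length ≈ 10.8 cm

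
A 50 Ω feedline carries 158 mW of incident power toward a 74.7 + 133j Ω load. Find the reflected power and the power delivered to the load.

P_reflected ≈ 87 mW; P_delivered ≈ 71 mW

|Γ| = |(24.7 + j133)/(124.7 + j133)| = 0.742
|Γ|² = 0.551
P_refl = |Γ|²·P_inc = 87 mW, P_del = (1 − |Γ|²)·P_inc = 71 mW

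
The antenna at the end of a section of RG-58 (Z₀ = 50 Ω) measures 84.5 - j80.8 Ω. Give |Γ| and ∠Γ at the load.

Γ = (Z_L − Z_0)/(Z_L + Z_0) = (34.5 − j80.8)/(134.5 − j80.8)
|Γ| = 87.9/157 = 0.56

Γ ≈ 0.56 ∠ -35.9°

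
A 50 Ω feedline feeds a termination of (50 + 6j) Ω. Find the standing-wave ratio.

Γ = (Z_L − Z_0)/(Z_L + Z_0) = (0 + j6)/(100 + j6)
|Γ| = 6/100 = 0.0599
VSWR = (1 + |Γ|)/(1 − |Γ|) = 1.06/0.94

VSWR ≈ 1.13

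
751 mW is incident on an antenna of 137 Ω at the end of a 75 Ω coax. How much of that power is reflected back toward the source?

P_reflected ≈ 64.2 mW

Γ = (137 − 75)/(137 + 75) = 0.292
|Γ|² = 0.0855
P_refl = |Γ|²·P_inc = 64.2 mW, P_del = (1 − |Γ|²)·P_inc = 687 mW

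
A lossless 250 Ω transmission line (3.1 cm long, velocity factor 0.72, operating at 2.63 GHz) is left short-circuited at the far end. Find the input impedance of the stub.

λ = v/f = 0.72·c / 2.63 GHz = 0.0821 m
βl = 2π·l/λ = 2π × 0.377 = 136°
tan(βl) = -0.97
For a short-circuited stub, Z_in = jZ_0·tan(βl)

Z_in ≈ −j242 Ω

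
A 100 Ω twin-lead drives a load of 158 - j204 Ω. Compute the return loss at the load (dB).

RL ≈ 3.81 dB

Γ = (58 − j204)/(258 − j204), |Γ| = 0.645
RL = −20·log₁₀|Γ| = −20·log₁₀(0.645)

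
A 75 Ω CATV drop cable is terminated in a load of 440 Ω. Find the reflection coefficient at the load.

Γ = (Z_L − Z_0)/(Z_L + Z_0) = (440 − 75)/(440 + 75) = 365/515

Γ = 0.709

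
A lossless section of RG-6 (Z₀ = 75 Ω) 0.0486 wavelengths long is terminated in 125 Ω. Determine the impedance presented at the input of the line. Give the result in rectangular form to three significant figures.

Z_in ≈ 108 − j32.9 Ω

βl = 2π × 0.0486 = 17.5°
tan(βl) = tan(17.5°) = 0.315
Z_in = Z_0·(Z_L + jZ_0·tanβl)/(Z_0 + jZ_L·tanβl)
     = 75·(125 + j23.6)/(75 + j39.4)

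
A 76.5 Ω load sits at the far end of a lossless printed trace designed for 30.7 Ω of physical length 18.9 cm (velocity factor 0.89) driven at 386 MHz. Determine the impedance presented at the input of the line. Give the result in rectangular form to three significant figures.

Z_in ≈ 12.5 + j3.77 Ω

λ = v/f = 0.89·c / 386 MHz = 0.692 m
βl = 2π·l/λ = 2π × 0.273 = 98.4°
tan(βl) = tan(98.4°) = -6.8
Z_in = Z_0·(Z_L + jZ_0·tanβl)/(Z_0 + jZ_L·tanβl)
     = 30.7·(76.5 − j209)/(30.7 − j520)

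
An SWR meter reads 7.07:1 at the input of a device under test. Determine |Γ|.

|Γ| = (S − 1)/(S + 1) = (7.07 − 1)/(7.07 + 1) = 6.07/8.07

|Γ| ≈ 0.752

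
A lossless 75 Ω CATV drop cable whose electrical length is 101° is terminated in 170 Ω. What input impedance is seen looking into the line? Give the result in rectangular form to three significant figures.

tan(βl) = tan(101°) = -5.14
Z_in = Z_0·(Z_L + jZ_0·tanβl)/(Z_0 + jZ_L·tanβl)
     = 75·(170 − j386)/(75 − j875)

Z_in ≈ 34.1 + j11.7 Ω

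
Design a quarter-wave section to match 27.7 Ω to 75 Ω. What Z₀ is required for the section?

Z_qwt ≈ 45.6 Ω

Z_qwt = √(Z_0·R_L) = √(75 × 27.7) = √2078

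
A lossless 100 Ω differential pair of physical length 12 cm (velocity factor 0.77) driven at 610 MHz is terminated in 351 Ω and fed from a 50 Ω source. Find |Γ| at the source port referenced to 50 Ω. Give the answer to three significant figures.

|Γ| ≈ 0.469

λ = v/f = 0.77·c / 610 MHz = 0.379 m
βl = 2π·l/λ = 2π × 0.317 = 114°
tan(βl) = -2.24
Z_in = Z_0·(Z_L + jZ_0·tanβl)/(Z_0 + jZ_L·tanβl) = 33.6 + j40.4 Ω
Γ_s = (Z_in − Z_s)/(Z_in + Z_s) = (-16.4 + j40.4)/(83.6 + j40.4), |Γ_s| = 0.469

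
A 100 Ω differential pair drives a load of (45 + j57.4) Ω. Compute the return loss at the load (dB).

RL ≈ 5.85 dB

Γ = (-55 + j57.4)/(145 + j57.4), |Γ| = 0.51
RL = −20·log₁₀|Γ| = −20·log₁₀(0.51)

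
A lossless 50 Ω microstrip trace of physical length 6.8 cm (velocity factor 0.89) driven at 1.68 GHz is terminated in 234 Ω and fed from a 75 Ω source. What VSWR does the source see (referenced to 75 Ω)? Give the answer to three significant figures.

λ = v/f = 0.89·c / 1.68 GHz = 0.159 m
βl = 2π·l/λ = 2π × 0.428 = 154°
tan(βl) = -0.487
Z_in = Z_0·(Z_L + jZ_0·tanβl)/(Z_0 + jZ_L·tanβl) = 46.7 + j82.2 Ω
Γ_s = (Z_in − Z_s)/(Z_in + Z_s) = (-28.3 + j82.2)/(122 + j82.2), |Γ_s| = 0.592
VSWR = (1 + |Γ_s|)/(1 − |Γ_s|)

VSWR ≈ 3.9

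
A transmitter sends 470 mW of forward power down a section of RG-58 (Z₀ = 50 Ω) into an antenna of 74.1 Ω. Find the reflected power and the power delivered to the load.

P_reflected ≈ 17.7 mW; P_delivered ≈ 452 mW

Γ = (74.1 − 50)/(74.1 + 50) = 0.194
|Γ|² = 0.0377
P_refl = |Γ|²·P_inc = 17.7 mW, P_del = (1 − |Γ|²)·P_inc = 452 mW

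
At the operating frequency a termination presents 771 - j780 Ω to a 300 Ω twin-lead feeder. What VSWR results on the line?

Γ = (Z_L − Z_0)/(Z_L + Z_0) = (471 − j780)/(1071 − j780)
|Γ| = 911/1320 = 0.688
VSWR = (1 + |Γ|)/(1 − |Γ|) = 1.69/0.312

VSWR ≈ 5.4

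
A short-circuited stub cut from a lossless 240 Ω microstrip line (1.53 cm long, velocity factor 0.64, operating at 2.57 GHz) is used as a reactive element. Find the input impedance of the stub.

λ = v/f = 0.64·c / 2.57 GHz = 0.0747 m
βl = 2π·l/λ = 2π × 0.205 = 73.7°
tan(βl) = 3.43
For a short-circuited stub, Z_in = jZ_0·tan(βl)

Z_in ≈ +j822 Ω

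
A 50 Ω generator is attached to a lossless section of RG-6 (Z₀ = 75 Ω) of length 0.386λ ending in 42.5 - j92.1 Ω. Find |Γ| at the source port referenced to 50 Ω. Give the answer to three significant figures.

|Γ| ≈ 0.754

βl = 2π × 0.386 = 139°
tan(βl) = -0.871
Z_in = Z_0·(Z_L + jZ_0·tanβl)/(Z_0 + jZ_L·tanβl) = 301 + j128 Ω
Γ_s = (Z_in − Z_s)/(Z_in + Z_s) = (251 + j128)/(351 + j128), |Γ_s| = 0.754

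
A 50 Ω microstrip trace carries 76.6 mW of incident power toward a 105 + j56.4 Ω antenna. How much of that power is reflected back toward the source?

|Γ| = |(55 + j56.4)/(155 + j56.4)| = 0.478
|Γ|² = 0.228
P_refl = |Γ|²·P_inc = 17.5 mW, P_del = (1 − |Γ|²)·P_inc = 59.1 mW

P_reflected ≈ 17.5 mW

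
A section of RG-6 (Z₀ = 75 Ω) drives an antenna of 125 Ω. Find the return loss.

Γ = (125 − 75)/(125 + 75) = 0.25
RL = −20·log₁₀|Γ| = −20·log₁₀(0.25)

RL ≈ 12 dB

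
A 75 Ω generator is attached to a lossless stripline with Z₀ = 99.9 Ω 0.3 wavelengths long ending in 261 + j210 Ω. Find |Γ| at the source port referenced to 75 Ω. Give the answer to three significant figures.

|Γ| ≈ 0.544

βl = 2π × 0.3 = 108°
tan(βl) = -3.08
Z_in = Z_0·(Z_L + jZ_0·tanβl)/(Z_0 + jZ_L·tanβl) = 22.7 + j11.4 Ω
Γ_s = (Z_in − Z_s)/(Z_in + Z_s) = (-52.3 + j11.4)/(97.7 + j11.4), |Γ_s| = 0.544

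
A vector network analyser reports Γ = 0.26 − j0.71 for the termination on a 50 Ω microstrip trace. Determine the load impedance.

Z_L ≈ 20.4 − j67.5 Ω

Z_L = Z_0·(1 + Γ)/(1 − Γ) = 50·(1.26 − j0.71)/(0.74 + j0.71)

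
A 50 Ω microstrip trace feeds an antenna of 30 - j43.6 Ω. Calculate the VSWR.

VSWR ≈ 3.22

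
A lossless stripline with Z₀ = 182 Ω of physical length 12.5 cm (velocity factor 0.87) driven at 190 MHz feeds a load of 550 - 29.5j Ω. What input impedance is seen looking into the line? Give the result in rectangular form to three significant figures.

λ = v/f = 0.87·c / 190 MHz = 1.37 m
βl = 2π·l/λ = 2π × 0.091 = 32.8°
tan(βl) = tan(32.8°) = 0.643
Z_in = Z_0·(Z_L + jZ_0·tanβl)/(Z_0 + jZ_L·tanβl)
     = 182·(550 + j87.6)/(201 + j354)

Z_in ≈ 156 − j195 Ω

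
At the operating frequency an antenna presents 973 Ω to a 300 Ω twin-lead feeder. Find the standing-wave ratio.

VSWR ≈ 3.24

For a purely resistive load, VSWR = R_L/Z_0 or Z_0/R_L (whichever > 1) = 973/300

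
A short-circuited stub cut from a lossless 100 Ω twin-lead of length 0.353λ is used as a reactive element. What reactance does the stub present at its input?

βl = 2π × 0.353 = 127°
tan(βl) = -1.32
For a short-circuited stub, Z_in = jZ_0·tan(βl)

X_in ≈ -132 Ω (capacitive)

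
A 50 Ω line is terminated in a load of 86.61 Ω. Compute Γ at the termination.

Γ = (Z_L − Z_0)/(Z_L + Z_0) = (86.61 − 50)/(86.61 + 50) = 36.61/136.6

Γ = 0.268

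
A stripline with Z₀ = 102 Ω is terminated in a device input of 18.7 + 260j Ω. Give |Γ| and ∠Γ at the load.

Γ ≈ 0.952 ∠ 42.7°

Γ = (Z_L − Z_0)/(Z_L + Z_0) = (-83.3 + j260)/(120.7 + j260)
|Γ| = 273/287 = 0.952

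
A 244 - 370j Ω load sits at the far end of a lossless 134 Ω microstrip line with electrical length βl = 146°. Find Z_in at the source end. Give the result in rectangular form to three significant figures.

tan(βl) = tan(146°) = -0.675
Z_in = Z_0·(Z_L + jZ_0·tanβl)/(Z_0 + jZ_L·tanβl)
     = 134·(244 − j460)/(-116 − j165)

Z_in ≈ 158 + j309 Ω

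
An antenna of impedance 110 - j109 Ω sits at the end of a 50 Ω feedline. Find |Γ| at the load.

Γ = (Z_L − Z_0)/(Z_L + Z_0) = (60 − j109)/(160 − j109)
|Γ| = 124/194

|Γ| ≈ 0.643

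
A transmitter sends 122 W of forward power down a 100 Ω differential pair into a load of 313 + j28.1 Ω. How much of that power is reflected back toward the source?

|Γ| = |(213 + j28.1)/(413 + j28.1)| = 0.519
|Γ|² = 0.269
P_refl = |Γ|²·P_inc = 32.9 W, P_del = (1 − |Γ|²)·P_inc = 89.1 W

P_reflected ≈ 32.9 W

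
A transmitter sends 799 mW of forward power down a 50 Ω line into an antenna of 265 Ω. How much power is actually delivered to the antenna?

Γ = (265 − 50)/(265 + 50) = 0.683
|Γ|² = 0.466
P_refl = |Γ|²·P_inc = 372 mW, P_del = (1 − |Γ|²)·P_inc = 427 mW

P_delivered ≈ 427 mW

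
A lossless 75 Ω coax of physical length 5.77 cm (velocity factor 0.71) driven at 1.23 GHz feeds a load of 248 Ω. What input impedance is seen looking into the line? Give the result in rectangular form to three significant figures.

λ = v/f = 0.71·c / 1.23 GHz = 0.173 m
βl = 2π·l/λ = 2π × 0.333 = 120°
tan(βl) = tan(120°) = -1.74
Z_in = Z_0·(Z_L + jZ_0·tanβl)/(Z_0 + jZ_L·tanβl)
     = 75·(248 − j130)/(75 − j430)

Z_in ≈ 29.3 + j38.1 Ω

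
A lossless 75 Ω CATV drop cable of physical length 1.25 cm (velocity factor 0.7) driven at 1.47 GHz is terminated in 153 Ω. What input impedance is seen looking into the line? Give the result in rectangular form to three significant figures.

λ = v/f = 0.7·c / 1.47 GHz = 0.143 m
βl = 2π·l/λ = 2π × 0.0875 = 31.5°
tan(βl) = tan(31.5°) = 0.613
Z_in = Z_0·(Z_L + jZ_0·tanβl)/(Z_0 + jZ_L·tanβl)
     = 75·(153 + j46)/(75 + j93.8)

Z_in ≈ 82.1 − j56.7 Ω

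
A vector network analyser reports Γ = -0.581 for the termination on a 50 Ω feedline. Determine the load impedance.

Z_L ≈ 13.3 Ω

Z_L = Z_0·(1 + Γ)/(1 − Γ) = 50·(0.419)/(1.58)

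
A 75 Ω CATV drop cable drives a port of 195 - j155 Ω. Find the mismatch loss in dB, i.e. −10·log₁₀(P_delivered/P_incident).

Γ = (120 − j155)/(270 − j155), |Γ| = 0.63
|Γ|² = 0.396, so P_del/P_inc = 1 − |Γ|² = 0.604
ML = −10·log₁₀(1 − |Γ|²)

mismatch loss ≈ 2.19 dB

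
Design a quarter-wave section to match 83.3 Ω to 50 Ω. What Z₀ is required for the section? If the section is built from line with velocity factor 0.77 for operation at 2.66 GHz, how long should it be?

Z_qwt = √(Z_0·R_L) = √(50 × 83.3) = √4165
λ = 0.77·c/f = 0.0868 m, so l = λ/4 = 0.0217 m

Z_qwt ≈ 64.5 Ω; length ≈ 2.17 cm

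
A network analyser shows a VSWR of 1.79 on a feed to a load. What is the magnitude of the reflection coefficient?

|Γ| = (S − 1)/(S + 1) = (1.79 − 1)/(1.79 + 1) = 0.79/2.79

|Γ| ≈ 0.283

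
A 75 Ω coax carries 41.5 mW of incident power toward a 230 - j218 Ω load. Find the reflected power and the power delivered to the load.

|Γ| = |(155 − j218)/(305 − j218)| = 0.713
|Γ|² = 0.509
P_refl = |Γ|²·P_inc = 21.1 mW, P_del = (1 − |Γ|²)·P_inc = 20.4 mW

P_reflected ≈ 21.1 mW; P_delivered ≈ 20.4 mW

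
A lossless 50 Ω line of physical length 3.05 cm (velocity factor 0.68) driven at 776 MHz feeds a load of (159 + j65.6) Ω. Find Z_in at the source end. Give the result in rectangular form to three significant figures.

Z_in ≈ 35.3 − j58.1 Ω

λ = v/f = 0.68·c / 776 MHz = 0.263 m
βl = 2π·l/λ = 2π × 0.116 = 41.8°
tan(βl) = tan(41.8°) = 0.893
Z_in = Z_0·(Z_L + jZ_0·tanβl)/(Z_0 + jZ_L·tanβl)
     = 50·(159 + j110)/(-8.59 + j142)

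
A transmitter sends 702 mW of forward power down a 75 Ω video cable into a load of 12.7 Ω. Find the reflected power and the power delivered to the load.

Γ = (12.7 − 75)/(12.7 + 75) = -0.71
|Γ|² = 0.505
P_refl = |Γ|²·P_inc = 354 mW, P_del = (1 − |Γ|²)·P_inc = 348 mW

P_reflected ≈ 354 mW; P_delivered ≈ 348 mW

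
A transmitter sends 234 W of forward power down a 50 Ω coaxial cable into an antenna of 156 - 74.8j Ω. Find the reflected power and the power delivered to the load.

P_reflected ≈ 82 W; P_delivered ≈ 152 W

|Γ| = |(106 − j74.8)/(206 − j74.8)| = 0.592
|Γ|² = 0.35
P_refl = |Γ|²·P_inc = 82 W, P_del = (1 − |Γ|²)·P_inc = 152 W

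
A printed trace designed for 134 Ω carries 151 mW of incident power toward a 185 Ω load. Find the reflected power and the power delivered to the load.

P_reflected ≈ 3.86 mW; P_delivered ≈ 147 mW

Γ = (185 − 134)/(185 + 134) = 0.16
|Γ|² = 0.0256
P_refl = |Γ|²·P_inc = 3.86 mW, P_del = (1 − |Γ|²)·P_inc = 147 mW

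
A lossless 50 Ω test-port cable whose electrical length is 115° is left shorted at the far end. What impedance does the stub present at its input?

tan(βl) = -2.14
For a shorted stub, Z_in = jZ_0·tan(βl)

Z_in ≈ −j107 Ω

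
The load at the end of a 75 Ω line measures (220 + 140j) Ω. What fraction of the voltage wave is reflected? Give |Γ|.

Γ = (Z_L − Z_0)/(Z_L + Z_0) = (145 + j140)/(295 + j140)
|Γ| = 202/327

|Γ| ≈ 0.617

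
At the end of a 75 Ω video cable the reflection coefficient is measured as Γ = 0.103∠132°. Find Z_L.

Z_L ≈ 64.6 + j10 Ω

Z_L = Z_0·(1 + Γ)/(1 − Γ) = 75·(0.931 + j0.0765)/(1.07 − j0.0765)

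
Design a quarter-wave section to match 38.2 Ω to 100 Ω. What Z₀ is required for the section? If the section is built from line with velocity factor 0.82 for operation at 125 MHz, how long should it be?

Z_qwt ≈ 61.8 Ω; length ≈ 49.2 cm

Z_qwt = √(Z_0·R_L) = √(100 × 38.2) = √3820
λ = 0.82·c/f = 1.97 m, so l = λ/4 = 0.492 m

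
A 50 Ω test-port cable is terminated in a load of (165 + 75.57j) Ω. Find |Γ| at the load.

|Γ| ≈ 0.604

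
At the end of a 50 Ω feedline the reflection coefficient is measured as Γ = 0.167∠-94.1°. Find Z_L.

Z_L ≈ 46.2 − j15.8 Ω

Z_L = Z_0·(1 + Γ)/(1 − Γ) = 50·(0.988 − j0.167)/(1.01 + j0.167)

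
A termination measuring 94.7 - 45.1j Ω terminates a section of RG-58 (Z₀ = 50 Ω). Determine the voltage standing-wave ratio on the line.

VSWR ≈ 2.44

Γ = (Z_L − Z_0)/(Z_L + Z_0) = (44.7 − j45.1)/(144.7 − j45.1)
|Γ| = 63.5/152 = 0.419
VSWR = (1 + |Γ|)/(1 − |Γ|) = 1.42/0.581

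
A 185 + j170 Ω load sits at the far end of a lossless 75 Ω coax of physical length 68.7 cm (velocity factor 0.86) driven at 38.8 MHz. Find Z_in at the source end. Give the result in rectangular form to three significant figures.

Z_in ≈ 72.5 − j127 Ω

λ = v/f = 0.86·c / 38.8 MHz = 6.65 m
βl = 2π·l/λ = 2π × 0.103 = 37.2°
tan(βl) = tan(37.2°) = 0.759
Z_in = Z_0·(Z_L + jZ_0·tanβl)/(Z_0 + jZ_L·tanβl)
     = 75·(185 + j227)/(-54 + j140)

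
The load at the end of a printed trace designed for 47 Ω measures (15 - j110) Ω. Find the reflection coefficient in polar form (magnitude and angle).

Γ ≈ 0.907 ∠ -45.6°

Γ = (Z_L − Z_0)/(Z_L + Z_0) = (-32 − j110)/(62 − j110)
|Γ| = 115/126 = 0.907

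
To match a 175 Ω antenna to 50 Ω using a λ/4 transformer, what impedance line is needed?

Z_qwt = √(Z_0·R_L) = √(50 × 175) = √8750

Z_qwt ≈ 93.5 Ω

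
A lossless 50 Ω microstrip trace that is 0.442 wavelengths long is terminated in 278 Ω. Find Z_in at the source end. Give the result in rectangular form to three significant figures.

βl = 2π × 0.442 = 159°
tan(βl) = tan(159°) = -0.381
Z_in = Z_0·(Z_L + jZ_0·tanβl)/(Z_0 + jZ_L·tanβl)
     = 50·(278 − j19.1)/(50 − j106)

Z_in ≈ 57.9 + j104 Ω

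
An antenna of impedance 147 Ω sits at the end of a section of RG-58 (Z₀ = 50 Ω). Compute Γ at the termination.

Γ = 0.492

Γ = (Z_L − Z_0)/(Z_L + Z_0) = (147 − 50)/(147 + 50) = 97/197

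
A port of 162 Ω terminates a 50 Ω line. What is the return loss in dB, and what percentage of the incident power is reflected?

Γ = (162 − 50)/(162 + 50) = 0.528
RL = −20·log₁₀(0.528) = 5.54 dB
P_refl/P_inc = |Γ|² = 0.279

RL ≈ 5.54 dB; 27.9% of incident power reflected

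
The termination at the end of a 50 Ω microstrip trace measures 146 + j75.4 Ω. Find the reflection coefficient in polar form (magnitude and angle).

Γ ≈ 0.581 ∠ 17.1°

Γ = (Z_L − Z_0)/(Z_L + Z_0) = (96 + j75.4)/(196 + j75.4)
|Γ| = 122/210 = 0.581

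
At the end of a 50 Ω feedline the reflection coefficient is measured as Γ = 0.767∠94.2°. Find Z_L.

Z_L = Z_0·(1 + Γ)/(1 − Γ) = 50·(0.944 + j0.765)/(1.06 − j0.765)

Z_L ≈ 12.1 + j45 Ω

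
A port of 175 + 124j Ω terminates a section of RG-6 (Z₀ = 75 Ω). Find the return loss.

RL ≈ 4.87 dB

Γ = (100 + j124)/(250 + j124), |Γ| = 0.571
RL = −20·log₁₀|Γ| = −20·log₁₀(0.571)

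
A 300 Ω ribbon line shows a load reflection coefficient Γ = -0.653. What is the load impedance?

Z_L = Z_0·(1 + Γ)/(1 − Γ) = 300·(0.347)/(1.65)

Z_L ≈ 63 Ω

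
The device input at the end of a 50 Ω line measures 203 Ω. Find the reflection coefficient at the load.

Γ = 0.605

Γ = (Z_L − Z_0)/(Z_L + Z_0) = (203 − 50)/(203 + 50) = 153/253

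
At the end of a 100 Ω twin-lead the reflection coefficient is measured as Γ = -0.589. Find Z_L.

Z_L ≈ 25.9 Ω

Z_L = Z_0·(1 + Γ)/(1 − Γ) = 100·(0.411)/(1.59)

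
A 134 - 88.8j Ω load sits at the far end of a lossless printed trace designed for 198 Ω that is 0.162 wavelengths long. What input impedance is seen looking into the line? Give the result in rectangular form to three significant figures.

βl = 2π × 0.162 = 58.3°
tan(βl) = tan(58.3°) = 1.62
Z_in = Z_0·(Z_L + jZ_0·tanβl)/(Z_0 + jZ_L·tanβl)
     = 198·(134 + j232)/(342 + j217)

Z_in ≈ 116 + j60.6 Ω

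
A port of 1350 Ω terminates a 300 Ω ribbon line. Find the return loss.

Γ = (1350 − 300)/(1350 + 300) = 0.636
RL = −20·log₁₀|Γ| = −20·log₁₀(0.636)

RL ≈ 3.93 dB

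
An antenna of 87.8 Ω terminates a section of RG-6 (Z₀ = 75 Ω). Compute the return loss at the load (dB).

RL ≈ 22.1 dB

Γ = (87.8 − 75)/(87.8 + 75) = 0.0786
RL = −20·log₁₀|Γ| = −20·log₁₀(0.0786)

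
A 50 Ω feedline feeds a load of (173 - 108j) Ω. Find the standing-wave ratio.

Γ = (Z_L − Z_0)/(Z_L + Z_0) = (123 − j108)/(223 − j108)
|Γ| = 164/248 = 0.661
VSWR = (1 + |Γ|)/(1 − |Γ|) = 1.66/0.339

VSWR ≈ 4.89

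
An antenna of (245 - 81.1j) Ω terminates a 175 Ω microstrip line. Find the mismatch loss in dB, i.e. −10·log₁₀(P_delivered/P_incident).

Γ = (70 − j81.1)/(420 − j81.1), |Γ| = 0.25
|Γ|² = 0.0627, so P_del/P_inc = 1 − |Γ|² = 0.937
ML = −10·log₁₀(1 − |Γ|²)

mismatch loss ≈ 0.281 dB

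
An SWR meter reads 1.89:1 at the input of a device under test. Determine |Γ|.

|Γ| ≈ 0.308

|Γ| = (S − 1)/(S + 1) = (1.89 − 1)/(1.89 + 1) = 0.89/2.89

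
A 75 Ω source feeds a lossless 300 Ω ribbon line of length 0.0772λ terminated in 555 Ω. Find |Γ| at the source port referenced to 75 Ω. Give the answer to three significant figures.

|Γ| ≈ 0.726

βl = 2π × 0.0772 = 27.8°
tan(βl) = 0.527
Z_in = Z_0·(Z_L + jZ_0·tanβl)/(Z_0 + jZ_L·tanβl) = 364 − j196 Ω
Γ_s = (Z_in − Z_s)/(Z_in + Z_s) = (289 − j196)/(439 − j196), |Γ_s| = 0.726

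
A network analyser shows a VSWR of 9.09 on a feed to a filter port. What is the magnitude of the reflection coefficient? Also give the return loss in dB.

|Γ| = (S − 1)/(S + 1) = (9.09 − 1)/(9.09 + 1) = 8.09/10.1
RL = −20·log₁₀|Γ| = −20·log₁₀(0.802)

|Γ| ≈ 0.802; return loss ≈ 1.92 dB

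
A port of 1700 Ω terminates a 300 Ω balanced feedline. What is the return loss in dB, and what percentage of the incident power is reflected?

RL ≈ 3.1 dB; 49% of incident power reflected

Γ = (1700 − 300)/(1700 + 300) = 0.7
RL = −20·log₁₀(0.7) = 3.1 dB
P_refl/P_inc = |Γ|² = 0.49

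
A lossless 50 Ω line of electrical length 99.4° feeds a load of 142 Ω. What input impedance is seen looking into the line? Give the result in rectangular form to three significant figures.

tan(βl) = tan(99.4°) = -6.04
Z_in = Z_0·(Z_L + jZ_0·tanβl)/(Z_0 + jZ_L·tanβl)
     = 50·(142 − j302)/(50 − j858)

Z_in ≈ 18 + j7.23 Ω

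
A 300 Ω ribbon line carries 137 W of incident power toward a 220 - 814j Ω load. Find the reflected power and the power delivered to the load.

P_reflected ≈ 98.2 W; P_delivered ≈ 38.8 W

|Γ| = |(-80 − j814)/(520 − j814)| = 0.847
|Γ|² = 0.717
P_refl = |Γ|²·P_inc = 98.2 W, P_del = (1 − |Γ|²)·P_inc = 38.8 W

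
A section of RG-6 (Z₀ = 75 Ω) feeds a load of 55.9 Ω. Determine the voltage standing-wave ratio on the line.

Γ = (55.9 − 75)/(55.9 + 75) = -0.146
VSWR = (1 + 0.146)/(1 − 0.146)

VSWR ≈ 1.34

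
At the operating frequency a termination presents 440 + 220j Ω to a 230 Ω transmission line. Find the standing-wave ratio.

VSWR ≈ 2.52

Γ = (Z_L − Z_0)/(Z_L + Z_0) = (210 + j220)/(670 + j220)
|Γ| = 304/705 = 0.431
VSWR = (1 + |Γ|)/(1 − |Γ|) = 1.43/0.569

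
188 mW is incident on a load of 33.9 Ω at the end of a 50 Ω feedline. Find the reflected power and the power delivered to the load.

P_reflected ≈ 6.92 mW; P_delivered ≈ 181 mW

Γ = (33.9 − 50)/(33.9 + 50) = -0.192
|Γ|² = 0.0368
P_refl = |Γ|²·P_inc = 6.92 mW, P_del = (1 − |Γ|²)·P_inc = 181 mW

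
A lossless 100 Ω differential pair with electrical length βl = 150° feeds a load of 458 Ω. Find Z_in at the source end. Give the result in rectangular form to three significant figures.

tan(βl) = tan(150°) = -0.577
Z_in = Z_0·(Z_L + jZ_0·tanβl)/(Z_0 + jZ_L·tanβl)
     = 100·(458 − j57.7)/(100 − j264)

Z_in ≈ 76.4 + j144 Ω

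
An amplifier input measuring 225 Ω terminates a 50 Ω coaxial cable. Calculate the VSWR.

For a purely resistive load, VSWR = R_L/Z_0 or Z_0/R_L (whichever > 1) = 225/50

VSWR ≈ 4.5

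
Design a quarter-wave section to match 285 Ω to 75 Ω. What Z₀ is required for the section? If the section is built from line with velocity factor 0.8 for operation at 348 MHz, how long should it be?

Z_qwt ≈ 146 Ω; length ≈ 17.2 cm

Z_qwt = √(Z_0·R_L) = √(75 × 285) = √21380
λ = 0.8·c/f = 0.69 m, so l = λ/4 = 0.172 m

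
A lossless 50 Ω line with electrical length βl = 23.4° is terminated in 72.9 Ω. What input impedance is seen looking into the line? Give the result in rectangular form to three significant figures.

Z_in ≈ 61.9 − j17.4 Ω

tan(βl) = tan(23.4°) = 0.433
Z_in = Z_0·(Z_L + jZ_0·tanβl)/(Z_0 + jZ_L·tanβl)
     = 50·(72.9 + j21.6)/(50 + j31.5)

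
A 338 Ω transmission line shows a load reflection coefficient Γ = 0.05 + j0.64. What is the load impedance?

Z_L ≈ 151 + j330 Ω

Z_L = Z_0·(1 + Γ)/(1 − Γ) = 338·(1.05 + j0.64)/(0.95 − j0.64)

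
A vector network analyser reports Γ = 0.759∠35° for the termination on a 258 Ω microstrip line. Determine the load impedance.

Z_L = Z_0·(1 + Γ)/(1 − Γ) = 258·(1.62 + j0.435)/(0.378 − j0.435)

Z_L ≈ 329 + j675 Ω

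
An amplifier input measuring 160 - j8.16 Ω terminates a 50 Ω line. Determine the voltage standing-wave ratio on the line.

Γ = (Z_L − Z_0)/(Z_L + Z_0) = (110 − j8.16)/(210 − j8.16)
|Γ| = 110/210 = 0.525
VSWR = (1 + |Γ|)/(1 − |Γ|) = 1.52/0.475

VSWR ≈ 3.21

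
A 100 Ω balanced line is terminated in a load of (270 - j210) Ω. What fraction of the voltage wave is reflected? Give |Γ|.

|Γ| ≈ 0.635

Γ = (Z_L − Z_0)/(Z_L + Z_0) = (170 − j210)/(370 − j210)
|Γ| = 270/425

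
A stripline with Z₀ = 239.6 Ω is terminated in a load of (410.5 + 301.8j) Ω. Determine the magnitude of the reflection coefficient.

Γ = (Z_L − Z_0)/(Z_L + Z_0) = (170.9 + j301.8)/(650.1 + j301.8)
|Γ| = 347/717

|Γ| ≈ 0.484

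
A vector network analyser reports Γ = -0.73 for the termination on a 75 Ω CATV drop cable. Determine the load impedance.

Z_L ≈ 11.7 Ω

Z_L = Z_0·(1 + Γ)/(1 − Γ) = 75·(0.27)/(1.73)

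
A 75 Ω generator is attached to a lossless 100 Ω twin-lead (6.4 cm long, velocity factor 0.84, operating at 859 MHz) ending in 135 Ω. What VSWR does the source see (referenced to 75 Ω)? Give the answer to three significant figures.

λ = v/f = 0.84·c / 859 MHz = 0.293 m
βl = 2π·l/λ = 2π × 0.218 = 78.5°
tan(βl) = 4.93
Z_in = Z_0·(Z_L + jZ_0·tanβl)/(Z_0 + jZ_L·tanβl) = 75.4 − j8.95 Ω
Γ_s = (Z_in − Z_s)/(Z_in + Z_s) = (0.418 − j8.95)/(150 − j8.95), |Γ_s| = 0.0595
VSWR = (1 + |Γ_s|)/(1 − |Γ_s|)

VSWR ≈ 1.13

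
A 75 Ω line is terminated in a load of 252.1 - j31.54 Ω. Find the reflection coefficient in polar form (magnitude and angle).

Γ = (Z_L − Z_0)/(Z_L + Z_0) = (177.1 − j31.54)/(327.1 − j31.54)
|Γ| = 180/329 = 0.547

Γ ≈ 0.547 ∠ -4.59°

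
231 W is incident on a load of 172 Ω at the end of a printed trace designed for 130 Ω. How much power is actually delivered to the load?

P_delivered ≈ 227 W

Γ = (172 − 130)/(172 + 130) = 0.139
|Γ|² = 0.0193
P_refl = |Γ|²·P_inc = 4.47 W, P_del = (1 − |Γ|²)·P_inc = 227 W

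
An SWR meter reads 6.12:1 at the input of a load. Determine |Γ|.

|Γ| ≈ 0.719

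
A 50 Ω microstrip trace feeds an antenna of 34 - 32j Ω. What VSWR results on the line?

VSWR ≈ 2.32

Γ = (Z_L − Z_0)/(Z_L + Z_0) = (-16 − j32)/(84 − j32)
|Γ| = 35.8/89.9 = 0.398
VSWR = (1 + |Γ|)/(1 − |Γ|) = 1.4/0.602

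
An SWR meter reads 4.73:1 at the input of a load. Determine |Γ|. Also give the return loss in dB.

|Γ| ≈ 0.651; return loss ≈ 3.73 dB

|Γ| = (S − 1)/(S + 1) = (4.73 − 1)/(4.73 + 1) = 3.73/5.73
RL = −20·log₁₀|Γ| = −20·log₁₀(0.651)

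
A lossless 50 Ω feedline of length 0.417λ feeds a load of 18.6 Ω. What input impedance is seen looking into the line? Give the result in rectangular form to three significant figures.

βl = 2π × 0.417 = 150°
tan(βl) = tan(150°) = -0.575
Z_in = Z_0·(Z_L + jZ_0·tanβl)/(Z_0 + jZ_L·tanβl)
     = 50·(18.6 − j28.7)/(50 − j10.7)

Z_in ≈ 23.7 − j23.7 Ω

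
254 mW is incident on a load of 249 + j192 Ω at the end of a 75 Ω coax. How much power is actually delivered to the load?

P_delivered ≈ 134 mW

|Γ| = |(174 + j192)/(324 + j192)| = 0.688
|Γ|² = 0.473
P_refl = |Γ|²·P_inc = 120 mW, P_del = (1 − |Γ|²)·P_inc = 134 mW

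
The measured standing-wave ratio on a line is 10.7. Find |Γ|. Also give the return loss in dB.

|Γ| = (S − 1)/(S + 1) = (10.7 − 1)/(10.7 + 1) = 9.7/11.7
RL = −20·log₁₀|Γ| = −20·log₁₀(0.829)

|Γ| ≈ 0.829; return loss ≈ 1.63 dB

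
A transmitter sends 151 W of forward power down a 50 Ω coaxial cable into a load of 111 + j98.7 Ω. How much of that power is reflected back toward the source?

|Γ| = |(61 + j98.7)/(161 + j98.7)| = 0.614
|Γ|² = 0.378
P_refl = |Γ|²·P_inc = 57 W, P_del = (1 − |Γ|²)·P_inc = 94 W

P_reflected ≈ 57 W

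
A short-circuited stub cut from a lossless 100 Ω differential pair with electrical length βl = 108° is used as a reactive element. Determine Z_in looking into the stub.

tan(βl) = -3.08
For a short-circuited stub, Z_in = jZ_0·tan(βl)

Z_in ≈ −j308 Ω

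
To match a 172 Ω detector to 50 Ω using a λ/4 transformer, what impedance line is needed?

Z_qwt = √(Z_0·R_L) = √(50 × 172) = √8600

Z_qwt ≈ 92.7 Ω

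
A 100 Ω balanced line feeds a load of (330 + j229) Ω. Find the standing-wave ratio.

VSWR ≈ 4.99

Γ = (Z_L − Z_0)/(Z_L + Z_0) = (230 + j229)/(430 + j229)
|Γ| = 325/487 = 0.666
VSWR = (1 + |Γ|)/(1 − |Γ|) = 1.67/0.334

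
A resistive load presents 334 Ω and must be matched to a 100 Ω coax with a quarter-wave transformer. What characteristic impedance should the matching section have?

Z_qwt = √(Z_0·R_L) = √(100 × 334) = √33400

Z_qwt ≈ 183 Ω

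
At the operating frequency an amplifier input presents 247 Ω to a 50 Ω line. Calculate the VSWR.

VSWR ≈ 4.94

Γ = (247 − 50)/(247 + 50) = 0.663
VSWR = (1 + 0.663)/(1 − 0.663)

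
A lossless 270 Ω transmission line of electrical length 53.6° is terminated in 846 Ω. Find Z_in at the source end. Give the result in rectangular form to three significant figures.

Z_in ≈ 126 − j169 Ω

tan(βl) = tan(53.6°) = 1.36
Z_in = Z_0·(Z_L + jZ_0·tanβl)/(Z_0 + jZ_L·tanβl)
     = 270·(846 + j366)/(270 + j1150)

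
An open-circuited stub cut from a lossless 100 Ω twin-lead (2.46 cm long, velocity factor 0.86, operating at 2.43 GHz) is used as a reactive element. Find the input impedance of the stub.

λ = v/f = 0.86·c / 2.43 GHz = 0.106 m
βl = 2π·l/λ = 2π × 0.232 = 83.4°
tan(βl) = 8.66
For an open-circuited stub, Z_in = −jZ_0·cot(βl) = −jZ_0/tan(βl)

Z_in ≈ −j11.6 Ω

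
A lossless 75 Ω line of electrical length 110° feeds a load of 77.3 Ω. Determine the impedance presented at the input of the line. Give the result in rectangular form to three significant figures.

Z_in ≈ 73.3 + j1.42 Ω

tan(βl) = tan(110°) = -2.75
Z_in = Z_0·(Z_L + jZ_0·tanβl)/(Z_0 + jZ_L·tanβl)
     = 75·(77.3 − j206)/(75 − j212)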